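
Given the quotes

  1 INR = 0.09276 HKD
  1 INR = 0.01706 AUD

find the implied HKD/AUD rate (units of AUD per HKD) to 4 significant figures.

1 HKD ÷ 0.09276 = 10.7805 INR
10.7805 INR × 0.01706 = 0.183915 AUD

HKD/AUD = 0.1839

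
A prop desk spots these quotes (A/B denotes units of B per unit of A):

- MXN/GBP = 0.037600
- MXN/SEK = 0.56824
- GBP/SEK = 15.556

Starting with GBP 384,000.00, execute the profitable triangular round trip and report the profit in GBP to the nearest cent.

Profit: GBP 11,262.13

Profitable loop is GBP → SEK → MXN → GBP:
GBP 384,000.00 × 15.556 = SEK 5,973,504.00
SEK 5,973,504.00 ÷ 0.56824 = MXN 10,512,290.58
MXN 10,512,290.58 × 0.037600 = GBP 395,262.13
Profit = GBP 395,262.13 − GBP 384,000.00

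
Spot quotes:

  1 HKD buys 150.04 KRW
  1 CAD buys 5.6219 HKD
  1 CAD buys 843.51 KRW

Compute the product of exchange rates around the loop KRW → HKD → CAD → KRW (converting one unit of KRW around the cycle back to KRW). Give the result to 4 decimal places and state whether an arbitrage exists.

1.0000 (no arbitrage)

Around KRW → HKD → CAD → KRW: 1 ÷ 150.04 ÷ 5.6219 × 843.51 = 1.000000
Product ≈ 1 (deviation 0.000%, within rounding noise).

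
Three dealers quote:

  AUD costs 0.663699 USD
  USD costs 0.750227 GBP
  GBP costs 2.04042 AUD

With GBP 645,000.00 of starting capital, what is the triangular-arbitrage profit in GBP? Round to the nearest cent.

Profit: GBP 10,304.48

Profitable loop is GBP → AUD → USD → GBP:
GBP 645,000.00 × 2.04042 = AUD 1,316,070.90
AUD 1,316,070.90 × 0.663699 = USD 873,474.94
USD 873,474.94 × 0.750227 = GBP 655,304.48
Profit = GBP 655,304.48 − GBP 645,000.00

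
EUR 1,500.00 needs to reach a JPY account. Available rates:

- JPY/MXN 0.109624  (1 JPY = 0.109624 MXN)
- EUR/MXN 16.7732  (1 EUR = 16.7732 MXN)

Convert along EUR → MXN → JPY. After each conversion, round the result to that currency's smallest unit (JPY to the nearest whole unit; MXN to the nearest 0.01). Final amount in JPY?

EUR 1,500.00 × 16.7732 = MXN 25,159.80
MXN 25,159.80 ÷ 0.109624 = JPY 229,510

JPY 229,510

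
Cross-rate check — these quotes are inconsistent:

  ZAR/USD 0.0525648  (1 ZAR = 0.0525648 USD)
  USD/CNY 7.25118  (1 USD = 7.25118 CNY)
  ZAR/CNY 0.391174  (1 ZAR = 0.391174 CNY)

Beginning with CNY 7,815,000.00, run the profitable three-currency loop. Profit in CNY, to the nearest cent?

Profitable loop is CNY → USD → ZAR → CNY:
CNY 7,815,000.00 ÷ 7.25118 = USD 1,077,755.62
USD 1,077,755.62 ÷ 0.0525648 = ZAR 20,503,371.47
ZAR 20,503,371.47 × 0.391174 = CNY 8,020,385.83
Profit = CNY 8,020,385.83 − CNY 7,815,000.00

Profit: CNY 205,385.83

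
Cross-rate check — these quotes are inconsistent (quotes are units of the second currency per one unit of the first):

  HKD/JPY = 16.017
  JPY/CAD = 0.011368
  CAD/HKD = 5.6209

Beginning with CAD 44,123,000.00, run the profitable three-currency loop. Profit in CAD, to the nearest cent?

Profit: CAD 1,035,149.05

Profitable loop is CAD → HKD → JPY → CAD:
CAD 44,123,000.00 × 5.6209 = HKD 248,010,970.70
HKD 248,010,970.70 × 16.017 = JPY 3,972,391,718
JPY 3,972,391,718 × 0.011368 = CAD 45,158,149.05
Profit = CAD 45,158,149.05 − CAD 44,123,000.00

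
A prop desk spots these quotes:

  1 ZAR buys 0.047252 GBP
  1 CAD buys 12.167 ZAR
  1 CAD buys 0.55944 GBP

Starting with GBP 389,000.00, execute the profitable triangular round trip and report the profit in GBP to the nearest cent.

Profit: GBP 10,760.42

Profitable loop is GBP → CAD → ZAR → GBP:
GBP 389,000.00 ÷ 0.55944 = CAD 695,338.20
CAD 695,338.20 × 12.167 = ZAR 8,460,179.82
ZAR 8,460,179.82 × 0.047252 = GBP 399,760.42
Profit = GBP 399,760.42 − GBP 389,000.00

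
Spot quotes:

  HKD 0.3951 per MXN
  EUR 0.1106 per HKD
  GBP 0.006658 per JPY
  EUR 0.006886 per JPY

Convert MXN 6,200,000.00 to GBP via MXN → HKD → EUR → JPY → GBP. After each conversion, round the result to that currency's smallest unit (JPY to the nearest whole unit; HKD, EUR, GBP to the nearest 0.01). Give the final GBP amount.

GBP 261,957.37

MXN 6,200,000.00 × 0.3951 = HKD 2,449,620.00
HKD 2,449,620.00 × 0.1106 = EUR 270,927.97
EUR 270,927.97 ÷ 0.006886 = JPY 39,344,753
JPY 39,344,753 × 0.006658 = GBP 261,957.37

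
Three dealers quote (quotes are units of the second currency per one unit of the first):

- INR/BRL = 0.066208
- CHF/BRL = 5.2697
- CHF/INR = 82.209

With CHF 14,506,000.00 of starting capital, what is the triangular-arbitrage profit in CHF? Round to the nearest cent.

Profit: CHF 476,752.85

Profitable loop is CHF → INR → BRL → CHF:
CHF 14,506,000.00 × 82.209 = INR 1,192,523,754.00
INR 1,192,523,754.00 × 0.066208 = BRL 78,954,612.70
BRL 78,954,612.70 ÷ 5.2697 = CHF 14,982,752.85
Profit = CHF 14,982,752.85 − CHF 14,506,000.00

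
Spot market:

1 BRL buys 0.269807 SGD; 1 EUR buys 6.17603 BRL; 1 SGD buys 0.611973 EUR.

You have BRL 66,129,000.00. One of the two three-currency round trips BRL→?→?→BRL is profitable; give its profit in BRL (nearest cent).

Profit: BRL 1,306,227.50

Profitable loop is BRL → SGD → EUR → BRL:
BRL 66,129,000.00 × 0.269807 = SGD 17,842,067.10
SGD 17,842,067.10 × 0.611973 = EUR 10,918,863.33
EUR 10,918,863.33 × 6.17603 = BRL 67,435,227.50
Profit = BRL 67,435,227.50 − BRL 66,129,000.00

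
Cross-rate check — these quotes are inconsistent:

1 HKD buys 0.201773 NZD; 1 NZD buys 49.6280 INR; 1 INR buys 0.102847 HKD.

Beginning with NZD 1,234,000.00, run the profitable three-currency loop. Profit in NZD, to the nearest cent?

Profitable loop is NZD → INR → HKD → NZD:
NZD 1,234,000.00 × 49.6280 = INR 61,240,952.00
INR 61,240,952.00 × 0.102847 = HKD 6,298,448.19
HKD 6,298,448.19 × 0.201773 = NZD 1,270,856.79
Profit = NZD 1,270,856.79 − NZD 1,234,000.00

Profit: NZD 36,856.79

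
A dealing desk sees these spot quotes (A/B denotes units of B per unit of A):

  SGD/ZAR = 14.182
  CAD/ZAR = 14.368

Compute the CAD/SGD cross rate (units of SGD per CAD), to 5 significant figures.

1 CAD × 14.368 = 14.368 ZAR
14.368 ZAR ÷ 14.182 = 1.01312 SGD

CAD/SGD = 1.0131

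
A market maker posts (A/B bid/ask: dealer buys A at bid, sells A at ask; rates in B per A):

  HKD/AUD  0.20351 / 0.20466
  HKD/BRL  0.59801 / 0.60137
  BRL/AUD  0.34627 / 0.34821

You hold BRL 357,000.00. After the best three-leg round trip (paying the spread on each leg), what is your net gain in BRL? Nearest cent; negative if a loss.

Net profit: BRL 4,209.00

Best loop BRL → AUD → HKD → BRL:
BRL 357,000.00 × 0.34627 (sell BRL at bid) = AUD 123,618.39
AUD 123,618.39 ÷ 0.20466 (buy HKD at ask) = HKD 604,018.32
HKD 604,018.32 × 0.59801 (sell HKD at bid) = BRL 361,209.00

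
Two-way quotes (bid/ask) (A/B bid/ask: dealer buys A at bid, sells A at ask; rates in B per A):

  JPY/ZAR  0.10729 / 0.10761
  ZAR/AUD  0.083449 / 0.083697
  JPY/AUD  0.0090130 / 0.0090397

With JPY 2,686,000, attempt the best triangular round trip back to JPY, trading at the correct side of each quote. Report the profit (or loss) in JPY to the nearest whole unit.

Best loop JPY → AUD → ZAR → JPY:
JPY 2,686,000 × 0.0090130 (sell JPY at bid) = AUD 24,208.92
AUD 24,208.92 ÷ 0.083697 (buy ZAR at ask) = ZAR 289,244.75
ZAR 289,244.75 ÷ 0.10761 (buy JPY at ask) = JPY 2,687,898

Net profit: JPY 1,898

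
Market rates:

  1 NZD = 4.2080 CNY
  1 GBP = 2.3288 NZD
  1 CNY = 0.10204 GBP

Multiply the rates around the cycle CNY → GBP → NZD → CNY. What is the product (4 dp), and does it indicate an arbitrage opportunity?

Around CNY → GBP → NZD → CNY: 1 × 0.10204 × 2.3288 × 4.2080 = 0.999950
Product ≈ 1 (deviation 0.005%, within rounding noise).

1.0000 (no arbitrage)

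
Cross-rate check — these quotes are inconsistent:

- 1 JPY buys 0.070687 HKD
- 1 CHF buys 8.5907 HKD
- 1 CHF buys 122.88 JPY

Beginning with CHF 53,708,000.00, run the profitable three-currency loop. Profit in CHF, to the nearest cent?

Profit: CHF 595,919.92

Profitable loop is CHF → JPY → HKD → CHF:
CHF 53,708,000.00 × 122.88 = JPY 6,599,639,040
JPY 6,599,639,040 × 0.070687 = HKD 466,508,684.82
HKD 466,508,684.82 ÷ 8.5907 = CHF 54,303,919.92
Profit = CHF 54,303,919.92 − CHF 53,708,000.00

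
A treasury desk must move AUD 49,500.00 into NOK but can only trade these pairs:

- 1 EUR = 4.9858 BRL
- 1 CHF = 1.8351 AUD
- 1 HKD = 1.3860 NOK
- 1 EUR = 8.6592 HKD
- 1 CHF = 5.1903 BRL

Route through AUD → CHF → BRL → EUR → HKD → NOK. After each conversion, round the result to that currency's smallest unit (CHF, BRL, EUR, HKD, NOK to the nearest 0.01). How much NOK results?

NOK 337,011.04

AUD 49,500.00 ÷ 1.8351 = CHF 26,974.01
CHF 26,974.01 × 5.1903 = BRL 140,003.20
BRL 140,003.20 ÷ 4.9858 = EUR 28,080.39
EUR 28,080.39 × 8.6592 = HKD 243,153.71
HKD 243,153.71 × 1.3860 = NOK 337,011.04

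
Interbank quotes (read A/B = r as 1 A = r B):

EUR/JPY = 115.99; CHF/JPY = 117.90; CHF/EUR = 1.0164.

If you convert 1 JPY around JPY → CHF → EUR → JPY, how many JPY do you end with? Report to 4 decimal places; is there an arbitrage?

Around JPY → CHF → EUR → JPY: 1 ÷ 117.90 × 1.0164 × 115.99 = 0.999934
Product ≈ 1 (deviation 0.007%, within rounding noise).

0.9999 (no arbitrage)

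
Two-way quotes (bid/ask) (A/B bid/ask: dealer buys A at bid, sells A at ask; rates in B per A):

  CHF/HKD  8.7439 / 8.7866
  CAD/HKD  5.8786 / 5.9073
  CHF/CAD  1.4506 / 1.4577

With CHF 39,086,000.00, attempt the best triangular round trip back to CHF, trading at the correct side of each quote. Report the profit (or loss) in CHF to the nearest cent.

Best loop CHF → HKD → CAD → CHF:
CHF 39,086,000.00 × 8.7439 (sell CHF at bid) = HKD 341,764,075.40
HKD 341,764,075.40 ÷ 5.9073 (buy CAD at ask) = CAD 57,854,531.75
CAD 57,854,531.75 ÷ 1.4577 (buy CHF at ask) = CHF 39,688,915.24

Net profit: CHF 602,915.24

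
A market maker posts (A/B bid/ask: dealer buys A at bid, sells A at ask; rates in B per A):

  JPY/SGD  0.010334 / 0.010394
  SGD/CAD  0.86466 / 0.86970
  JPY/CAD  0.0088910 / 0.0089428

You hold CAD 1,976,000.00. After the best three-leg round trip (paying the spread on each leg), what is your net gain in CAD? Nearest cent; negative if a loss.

Net result: CAD -1,635.89 (no profitable arbitrage after spreads)

Best loop CAD → JPY → SGD → CAD:
CAD 1,976,000.00 ÷ 0.0089428 (buy JPY at ask) = JPY 220,959,878
JPY 220,959,878 × 0.010334 (sell JPY at bid) = SGD 2,283,399.38
SGD 2,283,399.38 × 0.86466 (sell SGD at bid) = CAD 1,974,364.11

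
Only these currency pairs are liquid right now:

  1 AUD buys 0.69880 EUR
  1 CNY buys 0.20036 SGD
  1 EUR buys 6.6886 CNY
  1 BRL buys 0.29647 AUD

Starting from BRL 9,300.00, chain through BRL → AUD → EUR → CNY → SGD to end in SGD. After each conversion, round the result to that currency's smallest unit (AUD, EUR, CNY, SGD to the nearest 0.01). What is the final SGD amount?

BRL 9,300.00 × 0.29647 = AUD 2,757.17
AUD 2,757.17 × 0.69880 = EUR 1,926.71
EUR 1,926.71 × 6.6886 = CNY 12,886.99
CNY 12,886.99 × 0.20036 = SGD 2,582.04

SGD 2,582.04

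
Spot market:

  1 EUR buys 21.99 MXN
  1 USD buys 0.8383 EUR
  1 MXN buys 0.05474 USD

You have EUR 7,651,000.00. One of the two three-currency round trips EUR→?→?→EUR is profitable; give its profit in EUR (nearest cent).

Profit: EUR 69,540.23

Profitable loop is EUR → MXN → USD → EUR:
EUR 7,651,000.00 × 21.99 = MXN 168,245,490.00
MXN 168,245,490.00 × 0.05474 = USD 9,209,758.12
USD 9,209,758.12 × 0.8383 = EUR 7,720,540.23
Profit = EUR 7,720,540.23 − EUR 7,651,000.00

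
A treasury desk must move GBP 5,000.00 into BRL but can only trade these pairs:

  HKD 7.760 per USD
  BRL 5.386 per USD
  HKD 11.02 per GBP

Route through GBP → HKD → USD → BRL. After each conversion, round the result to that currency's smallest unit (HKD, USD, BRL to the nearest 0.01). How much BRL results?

GBP 5,000.00 × 11.02 = HKD 55,100.00
HKD 55,100.00 ÷ 7.760 = USD 7,100.52
USD 7,100.52 × 5.386 = BRL 38,243.40

BRL 38,243.40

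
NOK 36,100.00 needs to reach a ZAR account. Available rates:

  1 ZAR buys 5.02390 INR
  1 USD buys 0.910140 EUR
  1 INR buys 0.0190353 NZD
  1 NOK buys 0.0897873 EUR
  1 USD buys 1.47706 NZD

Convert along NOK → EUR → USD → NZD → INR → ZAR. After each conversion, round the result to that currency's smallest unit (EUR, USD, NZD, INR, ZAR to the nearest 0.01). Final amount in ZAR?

ZAR 55,006.07

NOK 36,100.00 × 0.0897873 = EUR 3,241.32
EUR 3,241.32 ÷ 0.910140 = USD 3,561.34
USD 3,561.34 × 1.47706 = NZD 5,260.31
NZD 5,260.31 ÷ 0.0190353 = INR 276,345.00
INR 276,345.00 ÷ 5.02390 = ZAR 55,006.07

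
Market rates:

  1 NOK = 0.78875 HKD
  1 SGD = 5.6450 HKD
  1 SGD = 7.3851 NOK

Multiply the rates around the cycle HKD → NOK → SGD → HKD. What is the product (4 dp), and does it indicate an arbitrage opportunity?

0.9691 (arbitrage exists)

Around HKD → NOK → SGD → HKD: 1 ÷ 0.78875 ÷ 7.3851 × 5.6450 = 0.969099
Product < 1; profitable direction is HKD → SGD → NOK → HKD.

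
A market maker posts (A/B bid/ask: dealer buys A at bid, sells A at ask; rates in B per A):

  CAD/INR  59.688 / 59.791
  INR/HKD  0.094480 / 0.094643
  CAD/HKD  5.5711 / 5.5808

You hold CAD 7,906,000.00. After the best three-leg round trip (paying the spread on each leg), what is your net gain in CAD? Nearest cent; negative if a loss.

Best loop CAD → INR → HKD → CAD:
CAD 7,906,000.00 × 59.688 (sell CAD at bid) = INR 471,893,328.00
INR 471,893,328.00 × 0.094480 (sell INR at bid) = HKD 44,584,481.63
HKD 44,584,481.63 ÷ 5.5808 (buy CAD at ask) = CAD 7,988,905.11

Net profit: CAD 82,905.11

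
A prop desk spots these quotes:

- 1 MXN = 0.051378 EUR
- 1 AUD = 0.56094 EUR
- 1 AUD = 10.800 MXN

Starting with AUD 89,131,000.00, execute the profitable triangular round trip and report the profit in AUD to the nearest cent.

Profit: AUD 973,034.91

Profitable loop is AUD → EUR → MXN → AUD:
AUD 89,131,000.00 × 0.56094 = EUR 49,997,143.14
EUR 49,997,143.14 ÷ 0.051378 = MXN 973,123,577.02
MXN 973,123,577.02 ÷ 10.800 = AUD 90,104,034.91
Profit = AUD 90,104,034.91 − AUD 89,131,000.00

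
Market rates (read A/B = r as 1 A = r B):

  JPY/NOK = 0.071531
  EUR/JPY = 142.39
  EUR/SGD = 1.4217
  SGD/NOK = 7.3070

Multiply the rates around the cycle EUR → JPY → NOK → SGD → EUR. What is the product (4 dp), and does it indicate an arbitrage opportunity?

Around EUR → JPY → NOK → SGD → EUR: 1 × 142.39 × 0.071531 ÷ 7.3070 ÷ 1.4217 = 0.980453
Product < 1; profitable direction is EUR → SGD → NOK → JPY → EUR.

0.9805 (arbitrage exists)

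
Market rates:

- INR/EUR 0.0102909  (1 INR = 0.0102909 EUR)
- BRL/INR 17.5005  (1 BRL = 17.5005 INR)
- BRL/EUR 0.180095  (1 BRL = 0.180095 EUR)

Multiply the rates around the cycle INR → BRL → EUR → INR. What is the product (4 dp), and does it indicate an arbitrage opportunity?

1.0000 (no arbitrage)

Around INR → BRL → EUR → INR: 1 ÷ 17.5005 × 0.180095 ÷ 0.0102909 = 0.999995
Product ≈ 1 (deviation 0.000%, within rounding noise).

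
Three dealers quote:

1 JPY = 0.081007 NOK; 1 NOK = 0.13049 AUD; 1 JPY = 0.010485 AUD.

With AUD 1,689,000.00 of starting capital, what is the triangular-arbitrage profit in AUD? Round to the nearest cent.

Profit: AUD 13,789.62

Profitable loop is AUD → JPY → NOK → AUD:
AUD 1,689,000.00 ÷ 0.010485 = JPY 161,087,268
JPY 161,087,268 × 0.081007 = NOK 13,049,196.28
NOK 13,049,196.28 × 0.13049 = AUD 1,702,789.62
Profit = AUD 1,702,789.62 − AUD 1,689,000.00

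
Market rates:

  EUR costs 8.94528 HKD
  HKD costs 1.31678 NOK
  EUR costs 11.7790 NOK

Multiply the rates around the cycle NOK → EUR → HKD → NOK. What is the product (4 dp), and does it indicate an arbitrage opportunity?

1.0000 (no arbitrage)

Around NOK → EUR → HKD → NOK: 1 ÷ 11.7790 × 8.94528 × 1.31678 = 0.999997
Product ≈ 1 (deviation 0.000%, within rounding noise).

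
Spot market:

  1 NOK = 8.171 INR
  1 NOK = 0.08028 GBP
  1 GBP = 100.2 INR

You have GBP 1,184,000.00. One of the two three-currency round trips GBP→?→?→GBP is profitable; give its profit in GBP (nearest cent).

Profit: GBP 18,684.81

Profitable loop is GBP → NOK → INR → GBP:
GBP 1,184,000.00 ÷ 0.08028 = NOK 14,748,380.67
NOK 14,748,380.67 × 8.171 = INR 120,509,018.44
INR 120,509,018.44 ÷ 100.2 = GBP 1,202,684.81
Profit = GBP 1,202,684.81 − GBP 1,184,000.00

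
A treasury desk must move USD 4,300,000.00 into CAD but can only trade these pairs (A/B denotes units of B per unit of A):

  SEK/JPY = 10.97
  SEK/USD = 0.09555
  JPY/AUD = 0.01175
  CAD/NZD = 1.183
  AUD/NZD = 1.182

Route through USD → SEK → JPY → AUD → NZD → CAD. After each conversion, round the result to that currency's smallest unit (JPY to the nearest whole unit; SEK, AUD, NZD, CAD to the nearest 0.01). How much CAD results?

CAD 5,795,821.34

USD 4,300,000.00 ÷ 0.09555 = SEK 45,002,616.43
SEK 45,002,616.43 × 10.97 = JPY 493,678,702
JPY 493,678,702 × 0.01175 = AUD 5,800,724.75
AUD 5,800,724.75 × 1.182 = NZD 6,856,456.65
NZD 6,856,456.65 ÷ 1.183 = CAD 5,795,821.34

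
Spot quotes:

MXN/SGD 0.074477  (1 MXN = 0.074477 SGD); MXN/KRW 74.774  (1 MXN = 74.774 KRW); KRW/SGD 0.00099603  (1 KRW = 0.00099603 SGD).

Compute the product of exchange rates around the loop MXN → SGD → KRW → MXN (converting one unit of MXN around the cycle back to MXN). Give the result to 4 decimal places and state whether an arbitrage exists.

1.0000 (no arbitrage)

Around MXN → SGD → KRW → MXN: 1 × 0.074477 ÷ 0.00099603 ÷ 74.774 = 0.999998
Product ≈ 1 (deviation 0.000%, within rounding noise).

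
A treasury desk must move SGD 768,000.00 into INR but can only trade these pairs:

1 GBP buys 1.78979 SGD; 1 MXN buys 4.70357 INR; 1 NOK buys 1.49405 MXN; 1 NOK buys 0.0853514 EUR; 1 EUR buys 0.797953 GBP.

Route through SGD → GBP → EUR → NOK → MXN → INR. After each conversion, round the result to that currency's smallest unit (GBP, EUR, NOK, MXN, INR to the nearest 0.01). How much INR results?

SGD 768,000.00 ÷ 1.78979 = GBP 429,100.62
GBP 429,100.62 ÷ 0.797953 = EUR 537,751.75
EUR 537,751.75 ÷ 0.0853514 = NOK 6,300,444.40
NOK 6,300,444.40 × 1.49405 = MXN 9,413,178.96
MXN 9,413,178.96 × 4.70357 = INR 44,275,546.16

INR 44,275,546.16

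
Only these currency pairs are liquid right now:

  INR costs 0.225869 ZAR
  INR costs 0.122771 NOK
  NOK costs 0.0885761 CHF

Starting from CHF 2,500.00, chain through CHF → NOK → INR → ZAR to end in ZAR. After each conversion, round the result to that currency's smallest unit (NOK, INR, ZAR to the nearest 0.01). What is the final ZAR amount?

CHF 2,500.00 ÷ 0.0885761 = NOK 28,224.32
NOK 28,224.32 ÷ 0.122771 = INR 229,894.03
INR 229,894.03 × 0.225869 = ZAR 51,925.93

ZAR 51,925.93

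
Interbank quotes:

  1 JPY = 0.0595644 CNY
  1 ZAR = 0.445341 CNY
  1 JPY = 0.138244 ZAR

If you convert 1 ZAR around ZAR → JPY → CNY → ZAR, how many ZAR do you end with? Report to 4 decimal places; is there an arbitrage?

Around ZAR → JPY → CNY → ZAR: 1 ÷ 0.138244 × 0.0595644 ÷ 0.445341 = 0.967493
Product < 1; profitable direction is ZAR → CNY → JPY → ZAR.

0.9675 (arbitrage exists)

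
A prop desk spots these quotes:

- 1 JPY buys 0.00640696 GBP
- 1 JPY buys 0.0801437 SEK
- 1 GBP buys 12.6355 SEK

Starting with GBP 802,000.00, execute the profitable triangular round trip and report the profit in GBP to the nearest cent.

Profitable loop is GBP → SEK → JPY → GBP:
GBP 802,000.00 × 12.6355 = SEK 10,133,671.00
SEK 10,133,671.00 ÷ 0.0801437 = JPY 126,443,763
JPY 126,443,763 × 0.00640696 = GBP 810,120.13
Profit = GBP 810,120.13 − GBP 802,000.00

Profit: GBP 8,120.13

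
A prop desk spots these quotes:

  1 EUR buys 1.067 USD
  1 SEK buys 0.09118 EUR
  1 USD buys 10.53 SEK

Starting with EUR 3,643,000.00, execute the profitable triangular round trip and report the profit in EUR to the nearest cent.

Profitable loop is EUR → USD → SEK → EUR:
EUR 3,643,000.00 × 1.067 = USD 3,887,081.00
USD 3,887,081.00 × 10.53 = SEK 40,930,962.93
SEK 40,930,962.93 × 0.09118 = EUR 3,732,085.20
Profit = EUR 3,732,085.20 − EUR 3,643,000.00

Profit: EUR 89,085.20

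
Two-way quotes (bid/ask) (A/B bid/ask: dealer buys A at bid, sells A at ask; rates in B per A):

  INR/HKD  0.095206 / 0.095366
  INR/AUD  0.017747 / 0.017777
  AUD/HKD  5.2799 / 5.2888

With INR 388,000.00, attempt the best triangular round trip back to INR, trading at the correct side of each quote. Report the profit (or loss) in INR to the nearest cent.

Net profit: INR 4,898.55

Best loop INR → HKD → AUD → INR:
INR 388,000.00 × 0.095206 (sell INR at bid) = HKD 36,939.93
HKD 36,939.93 ÷ 5.2888 (buy AUD at ask) = AUD 6,984.56
AUD 6,984.56 ÷ 0.017777 (buy INR at ask) = INR 392,898.55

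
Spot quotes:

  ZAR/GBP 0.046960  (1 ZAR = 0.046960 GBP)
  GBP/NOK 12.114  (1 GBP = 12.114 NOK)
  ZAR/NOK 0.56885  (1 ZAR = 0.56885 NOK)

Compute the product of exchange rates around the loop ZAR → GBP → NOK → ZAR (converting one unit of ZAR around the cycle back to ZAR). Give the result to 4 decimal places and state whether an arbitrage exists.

Around ZAR → GBP → NOK → ZAR: 1 × 0.046960 × 12.114 ÷ 0.56885 = 1.000041
Product ≈ 1 (deviation 0.004%, within rounding noise).

1.0000 (no arbitrage)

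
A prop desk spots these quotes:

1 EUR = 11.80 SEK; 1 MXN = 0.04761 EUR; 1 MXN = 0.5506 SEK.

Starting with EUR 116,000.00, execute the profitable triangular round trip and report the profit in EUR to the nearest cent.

Profit: EUR 2,359.19

Profitable loop is EUR → SEK → MXN → EUR:
EUR 116,000.00 × 11.80 = SEK 1,368,800.00
SEK 1,368,800.00 ÷ 0.5506 = MXN 2,486,015.26
MXN 2,486,015.26 × 0.04761 = EUR 118,359.19
Profit = EUR 118,359.19 − EUR 116,000.00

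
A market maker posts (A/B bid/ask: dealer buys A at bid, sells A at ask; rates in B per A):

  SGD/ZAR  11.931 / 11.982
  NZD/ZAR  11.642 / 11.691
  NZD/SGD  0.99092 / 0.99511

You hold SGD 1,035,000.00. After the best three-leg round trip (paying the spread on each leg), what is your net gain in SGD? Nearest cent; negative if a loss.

Net profit: SGD 11,656.39

Best loop SGD → ZAR → NZD → SGD:
SGD 1,035,000.00 × 11.931 (sell SGD at bid) = ZAR 12,348,585.00
ZAR 12,348,585.00 ÷ 11.691 (buy NZD at ask) = NZD 1,056,247.11
NZD 1,056,247.11 × 0.99092 (sell NZD at bid) = SGD 1,046,656.39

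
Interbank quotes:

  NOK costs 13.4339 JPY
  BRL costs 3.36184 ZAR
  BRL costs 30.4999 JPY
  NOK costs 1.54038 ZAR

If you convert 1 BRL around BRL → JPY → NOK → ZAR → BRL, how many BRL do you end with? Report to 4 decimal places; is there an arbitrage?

1.0403 (arbitrage exists)

Around BRL → JPY → NOK → ZAR → BRL: 1 × 30.4999 ÷ 13.4339 × 1.54038 ÷ 3.36184 = 1.040273
Product > 1; profitable direction is BRL → JPY → NOK → ZAR → BRL.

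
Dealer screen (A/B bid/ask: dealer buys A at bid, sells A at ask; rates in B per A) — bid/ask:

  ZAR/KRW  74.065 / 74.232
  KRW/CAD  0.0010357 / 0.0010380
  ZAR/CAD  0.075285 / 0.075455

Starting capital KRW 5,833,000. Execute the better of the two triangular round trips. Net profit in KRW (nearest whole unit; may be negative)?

Best loop KRW → CAD → ZAR → KRW:
KRW 5,833,000 × 0.0010357 (sell KRW at bid) = CAD 6,041.24
CAD 6,041.24 ÷ 0.075455 (buy ZAR at ask) = ZAR 80,064.12
ZAR 80,064.12 × 74.065 (sell ZAR at bid) = KRW 5,929,949

Net profit: KRW 96,949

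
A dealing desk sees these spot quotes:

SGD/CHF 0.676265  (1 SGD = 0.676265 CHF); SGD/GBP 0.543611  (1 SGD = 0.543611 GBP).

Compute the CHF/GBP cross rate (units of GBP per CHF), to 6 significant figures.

1 CHF ÷ 0.676265 = 1.47871 SGD
1.47871 SGD × 0.543611 = 0.803843 GBP

CHF/GBP = 0.803843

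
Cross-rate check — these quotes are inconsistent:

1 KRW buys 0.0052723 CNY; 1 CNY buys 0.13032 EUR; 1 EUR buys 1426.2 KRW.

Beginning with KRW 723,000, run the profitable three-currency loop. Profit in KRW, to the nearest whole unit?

Profit: KRW 14,814

Profitable loop is KRW → EUR → CNY → KRW:
KRW 723,000 ÷ 1426.2 = EUR 506.94
EUR 506.94 ÷ 0.13032 = CNY 3,889.97
CNY 3,889.97 ÷ 0.0052723 = KRW 737,814
Profit = KRW 737,814 − KRW 723,000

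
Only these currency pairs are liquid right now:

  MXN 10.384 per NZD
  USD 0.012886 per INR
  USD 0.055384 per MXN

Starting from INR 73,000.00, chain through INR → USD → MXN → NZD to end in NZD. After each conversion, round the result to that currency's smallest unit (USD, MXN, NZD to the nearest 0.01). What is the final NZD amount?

INR 73,000.00 × 0.012886 = USD 940.68
USD 940.68 ÷ 0.055384 = MXN 16,984.69
MXN 16,984.69 ÷ 10.384 = NZD 1,635.66

NZD 1,635.66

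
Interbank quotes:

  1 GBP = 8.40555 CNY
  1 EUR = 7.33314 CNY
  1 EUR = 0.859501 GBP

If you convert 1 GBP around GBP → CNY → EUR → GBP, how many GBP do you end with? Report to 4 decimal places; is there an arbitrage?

Around GBP → CNY → EUR → GBP: 1 × 8.40555 ÷ 7.33314 × 0.859501 = 0.985196
Product < 1; profitable direction is GBP → EUR → CNY → GBP.

0.9852 (arbitrage exists)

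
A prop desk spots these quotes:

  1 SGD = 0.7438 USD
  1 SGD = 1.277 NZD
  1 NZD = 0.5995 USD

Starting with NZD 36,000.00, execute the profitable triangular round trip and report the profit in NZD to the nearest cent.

Profitable loop is NZD → USD → SGD → NZD:
NZD 36,000.00 × 0.5995 = USD 21,582.00
USD 21,582.00 ÷ 0.7438 = SGD 29,015.86
SGD 29,015.86 × 1.277 = NZD 37,053.26
Profit = NZD 37,053.26 − NZD 36,000.00

Profit: NZD 1,053.26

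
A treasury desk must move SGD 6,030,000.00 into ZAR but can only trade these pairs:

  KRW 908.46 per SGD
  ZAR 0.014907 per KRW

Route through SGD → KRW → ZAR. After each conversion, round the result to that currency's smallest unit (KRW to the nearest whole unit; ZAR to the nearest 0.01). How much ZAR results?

SGD 6,030,000.00 × 908.46 = KRW 5,478,013,800
KRW 5,478,013,800 × 0.014907 = ZAR 81,660,751.72

ZAR 81,660,751.72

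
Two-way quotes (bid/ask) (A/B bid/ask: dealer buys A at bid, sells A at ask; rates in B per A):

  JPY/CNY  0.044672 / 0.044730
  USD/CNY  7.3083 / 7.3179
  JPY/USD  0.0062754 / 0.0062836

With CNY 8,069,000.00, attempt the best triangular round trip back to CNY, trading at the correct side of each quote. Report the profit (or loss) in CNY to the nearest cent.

Net profit: CNY 204,296.66

Best loop CNY → JPY → USD → CNY:
CNY 8,069,000.00 ÷ 0.044730 (buy JPY at ask) = JPY 180,393,472
JPY 180,393,472 × 0.0062754 (sell JPY at bid) = USD 1,132,041.19
USD 1,132,041.19 × 7.3083 (sell USD at bid) = CNY 8,273,296.66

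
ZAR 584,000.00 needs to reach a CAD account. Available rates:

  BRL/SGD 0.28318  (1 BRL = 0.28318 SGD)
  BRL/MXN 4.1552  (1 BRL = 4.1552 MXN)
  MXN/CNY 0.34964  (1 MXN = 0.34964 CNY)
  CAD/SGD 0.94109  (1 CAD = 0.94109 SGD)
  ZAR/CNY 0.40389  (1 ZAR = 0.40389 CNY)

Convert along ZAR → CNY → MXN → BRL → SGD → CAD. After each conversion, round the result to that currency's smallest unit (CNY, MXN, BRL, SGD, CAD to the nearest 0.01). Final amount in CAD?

ZAR 584,000.00 × 0.40389 = CNY 235,871.76
CNY 235,871.76 ÷ 0.34964 = MXN 674,613.20
MXN 674,613.20 ÷ 4.1552 = BRL 162,353.97
BRL 162,353.97 × 0.28318 = SGD 45,975.40
SGD 45,975.40 ÷ 0.94109 = CAD 48,853.35

CAD 48,853.35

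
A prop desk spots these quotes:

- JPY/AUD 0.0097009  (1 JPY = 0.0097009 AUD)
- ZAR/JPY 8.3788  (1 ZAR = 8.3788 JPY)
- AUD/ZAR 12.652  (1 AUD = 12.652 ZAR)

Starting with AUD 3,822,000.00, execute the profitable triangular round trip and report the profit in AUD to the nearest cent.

Profitable loop is AUD → ZAR → JPY → AUD:
AUD 3,822,000.00 × 12.652 = ZAR 48,355,944.00
ZAR 48,355,944.00 × 8.3788 = JPY 405,164,784
JPY 405,164,784 × 0.0097009 = AUD 3,930,463.05
Profit = AUD 3,930,463.05 − AUD 3,822,000.00

Profit: AUD 108,463.05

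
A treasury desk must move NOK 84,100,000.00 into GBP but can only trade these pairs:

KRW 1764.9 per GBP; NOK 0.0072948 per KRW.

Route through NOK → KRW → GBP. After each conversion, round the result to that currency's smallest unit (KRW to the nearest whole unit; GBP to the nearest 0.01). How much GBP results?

GBP 6,532,245.57

NOK 84,100,000.00 ÷ 0.0072948 = KRW 11,528,760,213
KRW 11,528,760,213 ÷ 1764.9 = GBP 6,532,245.57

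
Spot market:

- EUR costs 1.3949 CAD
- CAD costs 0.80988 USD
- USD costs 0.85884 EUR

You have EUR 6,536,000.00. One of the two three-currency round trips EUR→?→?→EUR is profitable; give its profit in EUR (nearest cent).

Profit: EUR 200,526.64

Profitable loop is EUR → USD → CAD → EUR:
EUR 6,536,000.00 ÷ 0.85884 = USD 7,610,265.01
USD 7,610,265.01 ÷ 0.80988 = CAD 9,396,781.02
CAD 9,396,781.02 ÷ 1.3949 = EUR 6,736,526.64
Profit = EUR 6,736,526.64 − EUR 6,536,000.00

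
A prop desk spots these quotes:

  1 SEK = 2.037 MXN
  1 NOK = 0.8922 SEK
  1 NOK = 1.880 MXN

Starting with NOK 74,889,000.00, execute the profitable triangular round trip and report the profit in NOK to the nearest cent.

Profitable loop is NOK → MXN → SEK → NOK:
NOK 74,889,000.00 × 1.880 = MXN 140,791,320.00
MXN 140,791,320.00 ÷ 2.037 = SEK 69,116,995.58
SEK 69,116,995.58 ÷ 0.8922 = NOK 77,468,051.54
Profit = NOK 77,468,051.54 − NOK 74,889,000.00

Profit: NOK 2,579,051.54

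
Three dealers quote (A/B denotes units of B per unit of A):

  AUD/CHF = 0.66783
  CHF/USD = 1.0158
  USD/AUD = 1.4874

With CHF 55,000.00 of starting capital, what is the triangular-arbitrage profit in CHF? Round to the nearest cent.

Profit: CHF 496.37

Profitable loop is CHF → USD → AUD → CHF:
CHF 55,000.00 × 1.0158 = USD 55,869.00
USD 55,869.00 × 1.4874 = AUD 83,099.55
AUD 83,099.55 × 0.66783 = CHF 55,496.37
Profit = CHF 55,496.37 − CHF 55,000.00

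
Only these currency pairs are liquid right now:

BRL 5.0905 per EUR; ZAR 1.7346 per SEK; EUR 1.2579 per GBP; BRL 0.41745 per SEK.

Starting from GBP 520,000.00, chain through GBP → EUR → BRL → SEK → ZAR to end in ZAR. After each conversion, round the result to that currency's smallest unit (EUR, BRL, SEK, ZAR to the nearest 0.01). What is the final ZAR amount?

ZAR 13,835,816.03

GBP 520,000.00 × 1.2579 = EUR 654,108.00
EUR 654,108.00 × 5.0905 = BRL 3,329,736.77
BRL 3,329,736.77 ÷ 0.41745 = SEK 7,976,372.67
SEK 7,976,372.67 × 1.7346 = ZAR 13,835,816.03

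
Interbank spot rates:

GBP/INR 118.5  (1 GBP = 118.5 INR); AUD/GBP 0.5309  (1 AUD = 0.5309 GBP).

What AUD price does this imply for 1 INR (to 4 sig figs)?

INR/AUD = 0.01590

1 INR ÷ 118.5 = 0.00843882 GBP
0.00843882 GBP ÷ 0.5309 = 0.0158953 AUD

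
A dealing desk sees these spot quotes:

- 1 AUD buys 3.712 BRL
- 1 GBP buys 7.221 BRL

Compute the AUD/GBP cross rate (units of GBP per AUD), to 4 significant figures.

AUD/GBP = 0.5141

1 AUD × 3.712 = 3.712 BRL
3.712 BRL ÷ 7.221 = 0.514056 GBP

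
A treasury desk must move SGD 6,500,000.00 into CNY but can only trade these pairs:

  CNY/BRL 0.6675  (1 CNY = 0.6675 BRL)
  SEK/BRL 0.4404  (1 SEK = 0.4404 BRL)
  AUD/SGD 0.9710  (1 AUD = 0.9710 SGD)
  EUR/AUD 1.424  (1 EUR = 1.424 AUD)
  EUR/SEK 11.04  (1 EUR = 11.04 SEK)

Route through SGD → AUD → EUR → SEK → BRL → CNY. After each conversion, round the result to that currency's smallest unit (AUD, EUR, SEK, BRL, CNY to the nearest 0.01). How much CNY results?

SGD 6,500,000.00 ÷ 0.9710 = AUD 6,694,129.76
AUD 6,694,129.76 ÷ 1.424 = EUR 4,700,933.82
EUR 4,700,933.82 × 11.04 = SEK 51,898,309.37
SEK 51,898,309.37 × 0.4404 = BRL 22,856,015.45
BRL 22,856,015.45 ÷ 0.6675 = CNY 34,241,221.65

CNY 34,241,221.65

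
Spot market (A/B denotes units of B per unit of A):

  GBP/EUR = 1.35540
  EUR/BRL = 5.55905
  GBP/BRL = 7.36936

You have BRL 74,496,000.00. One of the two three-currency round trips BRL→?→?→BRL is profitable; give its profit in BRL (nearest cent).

Profitable loop is BRL → GBP → EUR → BRL:
BRL 74,496,000.00 ÷ 7.36936 = GBP 10,108,883.27
GBP 10,108,883.27 × 1.35540 = EUR 13,701,580.38
EUR 13,701,580.38 × 5.55905 = BRL 76,167,770.42
Profit = BRL 76,167,770.42 − BRL 74,496,000.00

Profit: BRL 1,671,770.42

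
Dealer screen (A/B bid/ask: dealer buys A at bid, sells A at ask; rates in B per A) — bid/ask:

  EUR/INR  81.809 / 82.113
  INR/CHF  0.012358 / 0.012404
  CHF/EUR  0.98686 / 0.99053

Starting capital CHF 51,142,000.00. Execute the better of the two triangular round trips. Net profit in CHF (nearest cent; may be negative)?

Best loop CHF → EUR → INR → CHF:
CHF 51,142,000.00 × 0.98686 (sell CHF at bid) = EUR 50,469,994.12
EUR 50,469,994.12 × 81.809 (sell EUR at bid) = INR 4,128,899,748.96
INR 4,128,899,748.96 × 0.012358 (sell INR at bid) = CHF 51,024,943.10

Net result: CHF -117,056.90 (no profitable arbitrage after spreads)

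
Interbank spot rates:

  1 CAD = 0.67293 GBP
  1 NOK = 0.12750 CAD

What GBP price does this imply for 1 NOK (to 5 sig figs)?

NOK/GBP = 0.085799

1 NOK × 0.12750 = 0.1275 CAD
0.1275 CAD × 0.67293 = 0.0857986 GBP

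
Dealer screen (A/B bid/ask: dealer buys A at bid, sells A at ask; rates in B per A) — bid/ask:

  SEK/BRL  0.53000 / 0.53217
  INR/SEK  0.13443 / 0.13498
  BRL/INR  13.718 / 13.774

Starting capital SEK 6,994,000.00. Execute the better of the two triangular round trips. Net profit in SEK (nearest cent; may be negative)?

Best loop SEK → INR → BRL → SEK:
SEK 6,994,000.00 ÷ 0.13498 (buy INR at ask) = INR 51,815,083.72
INR 51,815,083.72 ÷ 13.774 (buy BRL at ask) = BRL 3,761,803.67
BRL 3,761,803.67 ÷ 0.53217 (buy SEK at ask) = SEK 7,068,800.70

Net profit: SEK 74,800.70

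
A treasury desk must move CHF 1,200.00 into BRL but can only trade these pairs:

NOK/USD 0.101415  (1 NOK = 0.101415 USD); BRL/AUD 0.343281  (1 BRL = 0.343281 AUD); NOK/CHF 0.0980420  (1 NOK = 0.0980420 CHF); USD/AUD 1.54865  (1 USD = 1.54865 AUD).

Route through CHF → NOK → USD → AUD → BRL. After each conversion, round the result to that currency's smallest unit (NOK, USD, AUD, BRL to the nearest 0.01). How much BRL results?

CHF 1,200.00 ÷ 0.0980420 = NOK 12,239.65
NOK 12,239.65 × 0.101415 = USD 1,241.28
USD 1,241.28 × 1.54865 = AUD 1,922.31
AUD 1,922.31 ÷ 0.343281 = BRL 5,599.81

BRL 5,599.81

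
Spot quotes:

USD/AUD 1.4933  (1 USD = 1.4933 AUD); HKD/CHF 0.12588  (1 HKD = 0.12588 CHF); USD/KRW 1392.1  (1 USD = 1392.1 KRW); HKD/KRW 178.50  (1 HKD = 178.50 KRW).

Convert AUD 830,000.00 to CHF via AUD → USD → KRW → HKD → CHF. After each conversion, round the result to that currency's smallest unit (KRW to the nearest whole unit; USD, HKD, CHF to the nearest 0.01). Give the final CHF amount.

AUD 830,000.00 ÷ 1.4933 = USD 555,815.98
USD 555,815.98 × 1392.1 = KRW 773,751,426
KRW 773,751,426 ÷ 178.50 = HKD 4,334,741.88
HKD 4,334,741.88 × 0.12588 = CHF 545,657.31

CHF 545,657.31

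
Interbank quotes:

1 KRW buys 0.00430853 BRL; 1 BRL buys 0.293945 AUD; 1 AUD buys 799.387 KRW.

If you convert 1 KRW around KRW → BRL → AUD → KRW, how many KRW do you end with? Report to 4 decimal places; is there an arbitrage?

1.0124 (arbitrage exists)

Around KRW → BRL → AUD → KRW: 1 × 0.00430853 × 0.293945 × 799.387 = 1.012400
Product > 1; profitable direction is KRW → BRL → AUD → KRW.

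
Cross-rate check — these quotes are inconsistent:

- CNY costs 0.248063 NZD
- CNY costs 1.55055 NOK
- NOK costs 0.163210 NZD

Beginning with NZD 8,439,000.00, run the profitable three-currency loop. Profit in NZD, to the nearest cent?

Profit: NZD 170,174.99

Profitable loop is NZD → CNY → NOK → NZD:
NZD 8,439,000.00 ÷ 0.248063 = CNY 34,019,583.73
CNY 34,019,583.73 × 1.55055 = NOK 52,749,065.56
NOK 52,749,065.56 × 0.163210 = NZD 8,609,174.99
Profit = NZD 8,609,174.99 − NZD 8,439,000.00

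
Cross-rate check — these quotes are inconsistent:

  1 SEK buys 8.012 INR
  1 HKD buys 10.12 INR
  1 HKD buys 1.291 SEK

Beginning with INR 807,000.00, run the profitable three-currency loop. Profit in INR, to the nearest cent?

Profit: INR 17,821.94

Profitable loop is INR → HKD → SEK → INR:
INR 807,000.00 ÷ 10.12 = HKD 79,743.08
HKD 79,743.08 × 1.291 = SEK 102,948.32
SEK 102,948.32 × 8.012 = INR 824,821.94
Profit = INR 824,821.94 − INR 807,000.00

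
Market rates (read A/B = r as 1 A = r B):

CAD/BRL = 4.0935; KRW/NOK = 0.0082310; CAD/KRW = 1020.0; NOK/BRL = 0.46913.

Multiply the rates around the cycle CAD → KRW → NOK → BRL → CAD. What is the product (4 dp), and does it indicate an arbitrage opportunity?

0.9622 (arbitrage exists)

Around CAD → KRW → NOK → BRL → CAD: 1 × 1020.0 × 0.0082310 × 0.46913 ÷ 4.0935 = 0.962169
Product < 1; profitable direction is CAD → BRL → NOK → KRW → CAD.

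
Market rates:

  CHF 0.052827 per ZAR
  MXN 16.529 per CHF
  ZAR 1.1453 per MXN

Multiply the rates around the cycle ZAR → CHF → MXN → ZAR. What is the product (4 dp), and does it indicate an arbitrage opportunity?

1.0001 (no arbitrage)

Around ZAR → CHF → MXN → ZAR: 1 × 0.052827 × 16.529 × 1.1453 = 1.000050
Product ≈ 1 (deviation 0.005%, within rounding noise).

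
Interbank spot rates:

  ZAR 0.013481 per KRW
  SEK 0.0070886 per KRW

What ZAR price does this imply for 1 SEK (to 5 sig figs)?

SEK/ZAR = 1.9018

1 SEK ÷ 0.0070886 = 141.072 KRW
141.072 KRW × 0.013481 = 1.90179 ZAR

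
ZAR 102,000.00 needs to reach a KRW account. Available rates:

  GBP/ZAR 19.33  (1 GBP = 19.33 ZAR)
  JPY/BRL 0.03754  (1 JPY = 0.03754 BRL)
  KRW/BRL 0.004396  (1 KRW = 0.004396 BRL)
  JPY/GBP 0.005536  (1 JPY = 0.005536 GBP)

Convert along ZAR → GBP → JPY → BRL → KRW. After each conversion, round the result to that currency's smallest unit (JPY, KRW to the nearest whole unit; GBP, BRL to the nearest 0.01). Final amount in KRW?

ZAR 102,000.00 ÷ 19.33 = GBP 5,276.77
GBP 5,276.77 ÷ 0.005536 = JPY 953,174
JPY 953,174 × 0.03754 = BRL 35,782.15
BRL 35,782.15 ÷ 0.004396 = KRW 8,139,707

KRW 8,139,707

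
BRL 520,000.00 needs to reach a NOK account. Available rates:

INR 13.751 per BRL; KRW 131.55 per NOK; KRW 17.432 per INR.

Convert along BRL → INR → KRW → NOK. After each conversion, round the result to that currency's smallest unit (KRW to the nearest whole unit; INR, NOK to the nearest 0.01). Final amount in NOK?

BRL 520,000.00 × 13.751 = INR 7,150,520.00
INR 7,150,520.00 × 17.432 = KRW 124,647,865
KRW 124,647,865 ÷ 131.55 = NOK 947,532.23

NOK 947,532.23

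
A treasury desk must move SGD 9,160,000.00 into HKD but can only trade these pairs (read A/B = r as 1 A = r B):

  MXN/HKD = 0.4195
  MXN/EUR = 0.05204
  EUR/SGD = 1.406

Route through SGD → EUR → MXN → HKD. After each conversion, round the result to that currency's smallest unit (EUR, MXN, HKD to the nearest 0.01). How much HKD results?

HKD 52,517,595.08

SGD 9,160,000.00 ÷ 1.406 = EUR 6,514,935.99
EUR 6,514,935.99 ÷ 0.05204 = MXN 125,190,929.86
MXN 125,190,929.86 × 0.4195 = HKD 52,517,595.08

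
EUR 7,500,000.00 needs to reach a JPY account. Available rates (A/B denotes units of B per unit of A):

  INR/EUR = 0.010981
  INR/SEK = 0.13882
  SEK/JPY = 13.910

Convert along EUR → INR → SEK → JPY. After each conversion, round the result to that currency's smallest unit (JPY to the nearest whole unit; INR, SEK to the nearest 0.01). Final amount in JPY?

JPY 1,318,859,530

EUR 7,500,000.00 ÷ 0.010981 = INR 682,997,905.47
INR 682,997,905.47 × 0.13882 = SEK 94,813,769.24
SEK 94,813,769.24 × 13.910 = JPY 1,318,859,530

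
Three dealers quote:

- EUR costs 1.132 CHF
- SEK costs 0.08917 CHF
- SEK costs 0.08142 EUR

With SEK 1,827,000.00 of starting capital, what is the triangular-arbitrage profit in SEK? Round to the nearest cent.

Profit: SEK 61,414.41

Profitable loop is SEK → EUR → CHF → SEK:
SEK 1,827,000.00 × 0.08142 = EUR 148,754.34
EUR 148,754.34 × 1.132 = CHF 168,389.91
CHF 168,389.91 ÷ 0.08917 = SEK 1,888,414.41
Profit = SEK 1,888,414.41 − SEK 1,827,000.00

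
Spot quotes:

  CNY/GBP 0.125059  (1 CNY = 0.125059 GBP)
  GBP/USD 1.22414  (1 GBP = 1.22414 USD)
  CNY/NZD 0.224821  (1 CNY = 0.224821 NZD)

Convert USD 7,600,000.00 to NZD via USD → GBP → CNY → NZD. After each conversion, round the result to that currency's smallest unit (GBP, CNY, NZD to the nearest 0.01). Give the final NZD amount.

NZD 11,161,033.88

USD 7,600,000.00 ÷ 1.22414 = GBP 6,208,440.21
GBP 6,208,440.21 ÷ 0.125059 = CNY 49,644,089.67
CNY 49,644,089.67 × 0.224821 = NZD 11,161,033.88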